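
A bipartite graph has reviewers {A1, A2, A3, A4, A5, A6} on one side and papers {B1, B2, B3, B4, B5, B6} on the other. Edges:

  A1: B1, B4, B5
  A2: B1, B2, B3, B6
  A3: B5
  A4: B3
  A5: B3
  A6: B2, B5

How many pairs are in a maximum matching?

Unit-capacity flow: source→left, listed edges, right→sink; max matching = max flow.
Augmenting path A1→B1 (+1); matched 1.
Augmenting path A2→B2 (+1); matched 2.
Augmenting path A3→B5 (+1); matched 3.
Augmenting path A4→B3 (+1); matched 4.
Augmenting path A6→B2→A2→B6 (+1); matched 5.
No augmenting path remains; maximum matching = 5.
König certificate: {A1, A2, A3, A6, B3} is a vertex cover of size 5 (every listed pair touches it), so no matching can be larger.

5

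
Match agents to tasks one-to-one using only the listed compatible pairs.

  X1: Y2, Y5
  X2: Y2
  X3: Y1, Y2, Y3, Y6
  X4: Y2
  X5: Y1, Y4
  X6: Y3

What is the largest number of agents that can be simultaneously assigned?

5

Unit-capacity flow: source→left, listed edges, right→sink; max matching = max flow.
Augmenting path X1→Y2 (+1); matched 1.
Augmenting path X3→Y1 (+1); matched 2.
Augmenting path X5→Y4 (+1); matched 3.
Augmenting path X6→Y3 (+1); matched 4.
Augmenting path X2→Y2→X1→Y5 (+1); matched 5.
No augmenting path remains; maximum matching = 5.
König certificate: {X1, X3, X5, X6, Y2} is a vertex cover of size 5 (every listed pair touches it), so no matching can be larger.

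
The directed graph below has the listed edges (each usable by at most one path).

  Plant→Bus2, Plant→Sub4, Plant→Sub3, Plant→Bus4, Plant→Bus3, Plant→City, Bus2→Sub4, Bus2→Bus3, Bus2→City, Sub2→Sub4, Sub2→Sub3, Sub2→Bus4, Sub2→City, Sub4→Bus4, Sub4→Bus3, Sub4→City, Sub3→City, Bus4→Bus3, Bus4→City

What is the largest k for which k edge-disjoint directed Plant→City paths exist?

Assign every edge capacity 1; by Menger, the answer equals the max flow.
Path Plant→City (+1); total 1.
Path Plant→Bus2→City (+1); total 2.
Path Plant→Sub4→City (+1); total 3.
Path Plant→Sub3→City (+1); total 4.
Path Plant→Bus4→City (+1); total 5.
No residual Plant→City path; max flow = 5.
Certifying cut of size 5: {Plant→Bus2, Plant→Bus4, Plant→City, Plant→Sub3, Plant→Sub4}.

5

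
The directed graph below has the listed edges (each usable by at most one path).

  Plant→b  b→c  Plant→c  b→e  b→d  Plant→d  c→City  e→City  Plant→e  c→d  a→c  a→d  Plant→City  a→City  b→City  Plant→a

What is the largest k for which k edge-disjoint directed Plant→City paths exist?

Assign every edge capacity 1; by Menger, the answer equals the max flow.
Path Plant→City (+1); total 1.
Path Plant→a→City (+1); total 2.
Path Plant→b→City (+1); total 3.
Path Plant→c→City (+1); total 4.
Path Plant→e→City (+1); total 5.
No residual Plant→City path; max flow = 5.
Certifying cut of size 5: {Plant→City, Plant→a, Plant→b, Plant→c, Plant→e}.

5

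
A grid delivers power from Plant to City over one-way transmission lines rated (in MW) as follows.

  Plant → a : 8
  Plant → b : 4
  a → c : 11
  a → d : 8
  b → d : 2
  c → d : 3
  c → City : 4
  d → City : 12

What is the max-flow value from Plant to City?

10

Augment Plant→a→c→City: bottleneck 4, flow now 4.
Augment Plant→a→d→City: bottleneck 4, flow now 8.
Augment Plant→b→d→City: bottleneck 2, flow now 10.
No augmenting path remains; maximum flow = 10.
In the residual graph, reachable from Plant: {Plant, b}.
Min-cut edges: Plant→a (8), b→d (2); capacity 8 + 2 = 10.
This cut is saturated, so no flow can exceed 10.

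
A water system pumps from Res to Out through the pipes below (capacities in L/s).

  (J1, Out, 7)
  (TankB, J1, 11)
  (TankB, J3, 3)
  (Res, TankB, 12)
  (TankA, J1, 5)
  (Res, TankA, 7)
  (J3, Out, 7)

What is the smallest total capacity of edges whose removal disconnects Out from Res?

10

Augment Res→TankA→J1→Out: bottleneck 5, flow now 5.
Augment Res→TankB→J1→Out: bottleneck 2, flow now 7.
Augment Res→TankB→J3→Out: bottleneck 3, flow now 10.
No augmenting path remains; maximum flow = 10.
By max-flow min-cut, the minimum cut capacity equals the max flow.
In the residual graph, reachable from Res: {Res, TankA, TankB, J1}.
Min-cut edges: TankB→J3 (3), J1→Out (7); capacity 3 + 7 = 10.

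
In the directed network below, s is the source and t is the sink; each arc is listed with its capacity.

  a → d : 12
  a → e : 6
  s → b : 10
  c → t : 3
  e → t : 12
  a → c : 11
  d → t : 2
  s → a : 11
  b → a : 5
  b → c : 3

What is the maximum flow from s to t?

Augment s→a→c→t: bottleneck 3, flow now 3.
Augment s→a→d→t: bottleneck 2, flow now 5.
Augment s→a→e→t: bottleneck 6, flow now 11.
No augmenting path remains; maximum flow = 11.
In the residual graph, reachable from s: {s, a, b, c, d}.
Min-cut edges: a→e (6), c→t (3), d→t (2); capacity 6 + 3 + 2 = 11.
This cut is saturated, so no flow can exceed 11.

11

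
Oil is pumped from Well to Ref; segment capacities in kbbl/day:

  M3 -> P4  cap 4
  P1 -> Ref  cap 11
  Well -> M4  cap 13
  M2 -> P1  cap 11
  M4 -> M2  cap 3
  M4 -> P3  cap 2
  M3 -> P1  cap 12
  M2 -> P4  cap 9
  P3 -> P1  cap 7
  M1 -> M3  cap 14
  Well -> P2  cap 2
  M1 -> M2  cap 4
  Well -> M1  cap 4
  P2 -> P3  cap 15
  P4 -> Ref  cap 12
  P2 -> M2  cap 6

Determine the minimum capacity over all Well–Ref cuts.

Augment Well→M1→M2→P1→Ref: bottleneck 4, flow now 4.
Augment Well→P2→M2→P1→Ref: bottleneck 2, flow now 6.
Augment Well→M4→M2→P1→Ref: bottleneck 3, flow now 9.
Augment Well→M4→P3→P1→Ref: bottleneck 2, flow now 11.
No augmenting path remains; maximum flow = 11.
By max-flow min-cut, the minimum cut capacity equals the max flow.
In the residual graph, reachable from Well: {Well, M4}.
Min-cut edges: Well→M1 (4), Well→P2 (2), M4→M2 (3), M4→P3 (2); capacity 4 + 2 + 3 + 2 = 11.

11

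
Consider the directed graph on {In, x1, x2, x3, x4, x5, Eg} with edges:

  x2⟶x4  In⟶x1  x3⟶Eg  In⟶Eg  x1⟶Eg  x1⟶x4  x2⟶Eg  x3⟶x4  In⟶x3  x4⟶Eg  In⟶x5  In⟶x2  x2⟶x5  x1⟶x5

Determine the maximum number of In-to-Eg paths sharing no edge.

Assign every edge capacity 1; by Menger, the answer equals the max flow.
Path In→Eg (+1); total 1.
Path In→x1→Eg (+1); total 2.
Path In→x2→Eg (+1); total 3.
Path In→x3→Eg (+1); total 4.
No residual In→Eg path; max flow = 4.
Certifying cut of size 4: {In→Eg, In→x1, In→x2, In→x3}.

4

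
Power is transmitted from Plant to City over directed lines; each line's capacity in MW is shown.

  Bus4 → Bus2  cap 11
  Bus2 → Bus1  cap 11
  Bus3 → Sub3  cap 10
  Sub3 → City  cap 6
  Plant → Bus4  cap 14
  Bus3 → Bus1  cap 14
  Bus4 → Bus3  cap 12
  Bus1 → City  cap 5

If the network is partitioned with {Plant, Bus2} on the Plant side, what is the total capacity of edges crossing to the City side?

25

Edges leaving {Plant, Bus2}: Plant→Bus4 (14), Bus2→Bus1 (11).
Cut capacity = 14 + 11 = 25.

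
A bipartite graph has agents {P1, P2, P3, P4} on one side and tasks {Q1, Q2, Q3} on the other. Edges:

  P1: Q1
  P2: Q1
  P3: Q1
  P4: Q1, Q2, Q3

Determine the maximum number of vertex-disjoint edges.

2

Unit-capacity flow: source→left, listed edges, right→sink; max matching = max flow.
Augmenting path P1→Q1 (+1); matched 1.
Augmenting path P4→Q2 (+1); matched 2.
No augmenting path remains; maximum matching = 2.
König certificate: {P4, Q1} is a vertex cover of size 2 (every listed pair touches it), so no matching can be larger.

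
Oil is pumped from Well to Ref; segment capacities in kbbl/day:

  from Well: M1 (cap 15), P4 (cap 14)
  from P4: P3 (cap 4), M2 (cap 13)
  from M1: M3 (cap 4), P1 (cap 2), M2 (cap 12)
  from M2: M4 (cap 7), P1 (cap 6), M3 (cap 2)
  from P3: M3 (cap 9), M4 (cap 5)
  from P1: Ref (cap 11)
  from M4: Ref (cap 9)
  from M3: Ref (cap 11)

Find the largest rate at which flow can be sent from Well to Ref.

Augment Well→M1→P1→Ref: bottleneck 2, flow now 2.
Augment Well→M1→M3→Ref: bottleneck 4, flow now 6.
Augment Well→P4→M2→P1→Ref: bottleneck 6, flow now 12.
Augment Well→P4→M2→M4→Ref: bottleneck 7, flow now 19.
Augment Well→P4→P3→M4→Ref: bottleneck 1, flow now 20.
Augment Well→M1→M2→M3→Ref: bottleneck 2, flow now 22.
Augment Well→M1→M2→P4→P3→M4→Ref: bottleneck 1, flow now 23. (uses reverse residual edge)
Augment Well→M1→M2→P4→P3→M3→Ref: bottleneck 2, flow now 25. (uses reverse residual edge)
No augmenting path remains; maximum flow = 25.
In the residual graph, reachable from Well: {Well, P4, M1, M2}.
Min-cut edges: P4→P3 (4), M1→P1 (2), M1→M3 (4), M2→P1 (6), M2→M4 (7), M2→M3 (2); capacity 4 + 2 + 4 + 6 + 7 + 2 = 25.
This cut is saturated, so no flow can exceed 25.

25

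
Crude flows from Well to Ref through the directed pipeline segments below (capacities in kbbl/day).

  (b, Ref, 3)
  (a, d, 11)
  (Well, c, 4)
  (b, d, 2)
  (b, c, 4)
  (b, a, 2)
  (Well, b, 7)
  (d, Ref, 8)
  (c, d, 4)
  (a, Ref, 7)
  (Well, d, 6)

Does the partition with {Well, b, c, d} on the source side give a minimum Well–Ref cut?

Yes — it is a minimum cut (capacity 13).

Given cut capacity: 2 + 3 + 8 = 13.
Augment Well→b→Ref: bottleneck 3, flow now 3.
Augment Well→d→Ref: bottleneck 6, flow now 9.
Augment Well→b→a→Ref: bottleneck 2, flow now 11.
Augment Well→b→d→Ref: bottleneck 2, flow now 13.
No augmenting path remains; maximum flow = 13.
Cut capacity 13 equals the max flow, so it is a minimum cut.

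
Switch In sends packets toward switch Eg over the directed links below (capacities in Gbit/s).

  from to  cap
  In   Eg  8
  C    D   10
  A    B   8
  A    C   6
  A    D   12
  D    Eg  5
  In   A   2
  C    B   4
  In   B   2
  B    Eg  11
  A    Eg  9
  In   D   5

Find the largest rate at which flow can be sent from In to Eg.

Augment In→Eg: bottleneck 8, flow now 8.
Augment In→A→Eg: bottleneck 2, flow now 10.
Augment In→B→Eg: bottleneck 2, flow now 12.
Augment In→D→Eg: bottleneck 5, flow now 17.
No augmenting path remains; maximum flow = 17.
In the residual graph, reachable from In: {In}.
Min-cut edges: In→A (2), In→B (2), In→D (5), In→Eg (8); capacity 2 + 2 + 5 + 8 = 17.
This cut is saturated, so no flow can exceed 17.

17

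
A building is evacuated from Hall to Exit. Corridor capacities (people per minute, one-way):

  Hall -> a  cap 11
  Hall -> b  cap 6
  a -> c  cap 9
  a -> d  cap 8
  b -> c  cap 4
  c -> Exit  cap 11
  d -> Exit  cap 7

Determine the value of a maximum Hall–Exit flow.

15

Augment Hall→a→c→Exit: bottleneck 9, flow now 9.
Augment Hall→a→d→Exit: bottleneck 2, flow now 11.
Augment Hall→b→c→Exit: bottleneck 2, flow now 13.
Augment Hall→b→c→a→d→Exit: bottleneck 2, flow now 15. (uses reverse residual edge)
No augmenting path remains; maximum flow = 15.
In the residual graph, reachable from Hall: {Hall, b}.
Min-cut edges: Hall→a (11), b→c (4); capacity 11 + 4 = 15.
This cut is saturated, so no flow can exceed 15.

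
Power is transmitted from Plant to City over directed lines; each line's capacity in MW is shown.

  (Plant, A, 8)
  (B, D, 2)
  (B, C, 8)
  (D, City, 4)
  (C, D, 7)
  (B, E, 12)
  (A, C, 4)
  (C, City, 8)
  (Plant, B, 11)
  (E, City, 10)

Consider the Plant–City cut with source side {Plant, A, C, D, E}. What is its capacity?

33

Edges leaving {Plant, A, C, D, E}: Plant→B (11), C→City (8), D→City (4), E→City (10).
Cut capacity = 11 + 8 + 4 + 10 = 33.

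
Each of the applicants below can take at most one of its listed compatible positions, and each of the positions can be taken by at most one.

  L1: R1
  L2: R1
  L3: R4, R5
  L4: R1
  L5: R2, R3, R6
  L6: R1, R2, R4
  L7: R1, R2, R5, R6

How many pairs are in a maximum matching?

5

Unit-capacity flow: source→left, listed edges, right→sink; max matching = max flow.
Augmenting path L1→R1 (+1); matched 1.
Augmenting path L3→R4 (+1); matched 2.
Augmenting path L5→R2 (+1); matched 3.
Augmenting path L7→R5 (+1); matched 4.
Augmenting path L6→R2→L5→R3 (+1); matched 5.
No augmenting path remains; maximum matching = 5.
König certificate: {L3, L5, L6, L7, R1} is a vertex cover of size 5 (every listed pair touches it), so no matching can be larger.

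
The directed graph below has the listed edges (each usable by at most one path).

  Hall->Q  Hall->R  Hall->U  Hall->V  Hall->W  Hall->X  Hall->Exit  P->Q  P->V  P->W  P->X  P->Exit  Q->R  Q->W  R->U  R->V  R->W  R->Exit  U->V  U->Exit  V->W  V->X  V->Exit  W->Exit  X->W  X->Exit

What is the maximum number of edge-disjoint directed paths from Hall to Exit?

Assign every edge capacity 1; by Menger, the answer equals the max flow.
Path Hall→Exit (+1); total 1.
Path Hall→R→Exit (+1); total 2.
Path Hall→U→Exit (+1); total 3.
Path Hall→V→Exit (+1); total 4.
Path Hall→W→Exit (+1); total 5.
Path Hall→X→Exit (+1); total 6.
No residual Hall→Exit path; max flow = 6.
Certifying cut of size 6: {Hall→Exit, R→Exit, U→Exit, V→Exit, W→Exit, X→Exit}.

6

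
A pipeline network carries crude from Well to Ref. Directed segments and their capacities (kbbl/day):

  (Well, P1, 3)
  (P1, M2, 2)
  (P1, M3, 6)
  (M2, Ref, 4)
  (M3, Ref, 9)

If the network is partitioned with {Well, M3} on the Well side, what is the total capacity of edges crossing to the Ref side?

12

Edges leaving {Well, M3}: Well→P1 (3), M3→Ref (9).
Cut capacity = 3 + 9 = 12.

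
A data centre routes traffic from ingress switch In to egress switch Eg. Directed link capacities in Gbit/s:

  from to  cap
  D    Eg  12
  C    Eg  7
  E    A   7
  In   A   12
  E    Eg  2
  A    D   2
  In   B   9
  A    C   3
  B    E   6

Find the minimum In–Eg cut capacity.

7

Augment In→A→C→Eg: bottleneck 3, flow now 3.
Augment In→A→D→Eg: bottleneck 2, flow now 5.
Augment In→B→E→Eg: bottleneck 2, flow now 7.
No augmenting path remains; maximum flow = 7.
By max-flow min-cut, the minimum cut capacity equals the max flow.
In the residual graph, reachable from In: {In, A, B, E}.
Min-cut edges: A→C (3), A→D (2), E→Eg (2); capacity 3 + 2 + 2 = 7.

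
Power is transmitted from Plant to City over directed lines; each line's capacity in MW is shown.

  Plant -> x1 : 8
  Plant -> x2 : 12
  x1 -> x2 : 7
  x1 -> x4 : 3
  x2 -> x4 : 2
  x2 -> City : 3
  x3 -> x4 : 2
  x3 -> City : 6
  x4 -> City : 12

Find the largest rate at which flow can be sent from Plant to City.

Augment Plant→x2→City: bottleneck 3, flow now 3.
Augment Plant→x1→x4→City: bottleneck 3, flow now 6.
Augment Plant→x2→x4→City: bottleneck 2, flow now 8.
No augmenting path remains; maximum flow = 8.
In the residual graph, reachable from Plant: {Plant, x1, x2}.
Min-cut edges: x1→x4 (3), x2→x4 (2), x2→City (3); capacity 3 + 2 + 3 = 8.
This cut is saturated, so no flow can exceed 8.

8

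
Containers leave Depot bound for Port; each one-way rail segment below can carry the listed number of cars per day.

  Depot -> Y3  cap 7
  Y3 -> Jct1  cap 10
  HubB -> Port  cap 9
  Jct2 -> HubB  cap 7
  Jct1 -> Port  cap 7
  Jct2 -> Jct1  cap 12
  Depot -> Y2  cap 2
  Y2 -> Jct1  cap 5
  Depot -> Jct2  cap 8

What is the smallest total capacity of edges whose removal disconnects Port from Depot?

Augment Depot→Y2→Jct1→Port: bottleneck 2, flow now 2.
Augment Depot→Jct2→HubB→Port: bottleneck 7, flow now 9.
Augment Depot→Jct2→Jct1→Port: bottleneck 1, flow now 10.
Augment Depot→Y3→Jct1→Port: bottleneck 4, flow now 14.
No augmenting path remains; maximum flow = 14.
By max-flow min-cut, the minimum cut capacity equals the max flow.
In the residual graph, reachable from Depot: {Depot, Y2, Jct2, Y3, Jct1}.
Min-cut edges: Jct2→HubB (7), Jct1→Port (7); capacity 7 + 7 = 14.

14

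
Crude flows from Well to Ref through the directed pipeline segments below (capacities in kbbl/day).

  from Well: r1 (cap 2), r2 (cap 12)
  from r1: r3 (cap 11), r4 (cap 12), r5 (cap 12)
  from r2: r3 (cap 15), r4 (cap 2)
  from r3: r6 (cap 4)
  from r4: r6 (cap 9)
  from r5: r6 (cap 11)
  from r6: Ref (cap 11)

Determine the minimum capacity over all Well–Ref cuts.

8

Augment Well→r1→r3→r6→Ref: bottleneck 2, flow now 2.
Augment Well→r2→r3→r6→Ref: bottleneck 2, flow now 4.
Augment Well→r2→r4→r6→Ref: bottleneck 2, flow now 6.
Augment Well→r2→r3→r1→r4→r6→Ref: bottleneck 2, flow now 8. (uses reverse residual edge)
No augmenting path remains; maximum flow = 8.
By max-flow min-cut, the minimum cut capacity equals the max flow.
In the residual graph, reachable from Well: {Well, r2, r3}.
Min-cut edges: Well→r1 (2), r2→r4 (2), r3→r6 (4); capacity 2 + 2 + 4 = 8.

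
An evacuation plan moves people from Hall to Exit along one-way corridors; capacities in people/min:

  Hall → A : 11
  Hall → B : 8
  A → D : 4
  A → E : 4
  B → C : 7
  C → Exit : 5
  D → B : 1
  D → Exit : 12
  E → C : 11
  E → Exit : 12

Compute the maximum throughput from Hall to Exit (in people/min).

13

Augment Hall→A→D→Exit: bottleneck 4, flow now 4.
Augment Hall→A→E→Exit: bottleneck 4, flow now 8.
Augment Hall→B→C→Exit: bottleneck 5, flow now 13.
No augmenting path remains; maximum flow = 13.
In the residual graph, reachable from Hall: {Hall, A, B, C}.
Min-cut edges: A→D (4), A→E (4), C→Exit (5); capacity 4 + 4 + 5 = 13.
This cut is saturated, so no flow can exceed 13.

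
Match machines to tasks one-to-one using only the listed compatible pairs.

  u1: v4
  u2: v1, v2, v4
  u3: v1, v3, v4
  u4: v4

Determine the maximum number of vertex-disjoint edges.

3

Unit-capacity flow: source→left, listed edges, right→sink; max matching = max flow.
Augmenting path u1→v4 (+1); matched 1.
Augmenting path u2→v1 (+1); matched 2.
Augmenting path u3→v3 (+1); matched 3.
No augmenting path remains; maximum matching = 3.
König certificate: {u2, u3, v4} is a vertex cover of size 3 (every listed pair touches it), so no matching can be larger.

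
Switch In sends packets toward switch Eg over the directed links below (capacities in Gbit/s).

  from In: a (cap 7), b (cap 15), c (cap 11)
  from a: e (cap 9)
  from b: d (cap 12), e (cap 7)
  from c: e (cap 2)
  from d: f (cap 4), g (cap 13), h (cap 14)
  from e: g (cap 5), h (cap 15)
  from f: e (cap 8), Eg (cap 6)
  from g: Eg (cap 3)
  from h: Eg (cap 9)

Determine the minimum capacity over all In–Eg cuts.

Augment In→a→e→g→Eg: bottleneck 3, flow now 3.
Augment In→a→e→h→Eg: bottleneck 4, flow now 7.
Augment In→b→d→f→Eg: bottleneck 4, flow now 11.
Augment In→b→d→h→Eg: bottleneck 5, flow now 16.
No augmenting path remains; maximum flow = 16.
By max-flow min-cut, the minimum cut capacity equals the max flow.
In the residual graph, reachable from In: {In, a, b, c, d, e, g, h}.
Min-cut edges: d→f (4), g→Eg (3), h→Eg (9); capacity 4 + 3 + 9 = 16.

16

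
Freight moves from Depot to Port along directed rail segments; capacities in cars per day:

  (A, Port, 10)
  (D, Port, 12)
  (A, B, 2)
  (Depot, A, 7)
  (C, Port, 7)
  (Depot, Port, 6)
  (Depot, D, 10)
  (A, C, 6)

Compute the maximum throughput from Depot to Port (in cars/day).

Augment Depot→Port: bottleneck 6, flow now 6.
Augment Depot→A→Port: bottleneck 7, flow now 13.
Augment Depot→D→Port: bottleneck 10, flow now 23.
No augmenting path remains; maximum flow = 23.
In the residual graph, reachable from Depot: {Depot}.
Min-cut edges: Depot→A (7), Depot→D (10), Depot→Port (6); capacity 7 + 10 + 6 = 23.
This cut is saturated, so no flow can exceed 23.

23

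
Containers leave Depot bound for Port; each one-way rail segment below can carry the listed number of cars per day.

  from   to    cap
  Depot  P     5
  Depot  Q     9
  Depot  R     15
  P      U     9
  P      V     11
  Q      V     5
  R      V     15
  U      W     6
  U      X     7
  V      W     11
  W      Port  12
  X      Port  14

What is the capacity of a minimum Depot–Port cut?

Augment Depot→P→U→W→Port: bottleneck 5, flow now 5.
Augment Depot→Q→V→W→Port: bottleneck 5, flow now 10.
Augment Depot→R→V→W→Port: bottleneck 2, flow now 12.
Augment Depot→R→V→W→U→X→Port: bottleneck 4, flow now 16. (uses reverse residual edge)
No augmenting path remains; maximum flow = 16.
By max-flow min-cut, the minimum cut capacity equals the max flow.
In the residual graph, reachable from Depot: {Depot, Q, R, V}.
Min-cut edges: Depot→P (5), V→W (11); capacity 5 + 11 = 16.

16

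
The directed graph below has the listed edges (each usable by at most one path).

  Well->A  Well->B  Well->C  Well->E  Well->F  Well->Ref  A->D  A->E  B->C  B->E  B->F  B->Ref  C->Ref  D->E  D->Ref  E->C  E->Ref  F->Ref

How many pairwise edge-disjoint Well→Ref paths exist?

Assign every edge capacity 1; by Menger, the answer equals the max flow.
Path Well→Ref (+1); total 1.
Path Well→B→Ref (+1); total 2.
Path Well→C→Ref (+1); total 3.
Path Well→E→Ref (+1); total 4.
Path Well→F→Ref (+1); total 5.
Path Well→A→D→Ref (+1); total 6.
No residual Well→Ref path; max flow = 6.
Certifying cut of size 6: {Well→A, Well→B, Well→C, Well→E, Well→F, Well→Ref}.

6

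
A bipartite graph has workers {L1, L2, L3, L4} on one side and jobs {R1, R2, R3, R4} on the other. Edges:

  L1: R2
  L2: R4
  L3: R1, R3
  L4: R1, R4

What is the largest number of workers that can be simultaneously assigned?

4

Unit-capacity flow: source→left, listed edges, right→sink; max matching = max flow.
Augmenting path L1→R2 (+1); matched 1.
Augmenting path L2→R4 (+1); matched 2.
Augmenting path L3→R1 (+1); matched 3.
Augmenting path L4→R1→L3→R3 (+1); matched 4.
No augmenting path remains; maximum matching = 4.
König certificate: {L1, L2, L3, L4} is a vertex cover of size 4 (every listed pair touches it), so no matching can be larger.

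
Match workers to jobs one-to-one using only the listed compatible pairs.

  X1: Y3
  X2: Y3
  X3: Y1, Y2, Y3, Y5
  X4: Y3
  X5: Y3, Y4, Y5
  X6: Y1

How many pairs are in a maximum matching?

4

Unit-capacity flow: source→left, listed edges, right→sink; max matching = max flow.
Augmenting path X1→Y3 (+1); matched 1.
Augmenting path X3→Y1 (+1); matched 2.
Augmenting path X5→Y4 (+1); matched 3.
Augmenting path X6→Y1→X3→Y2 (+1); matched 4.
No augmenting path remains; maximum matching = 4.
König certificate: {X3, X5, X6, Y3} is a vertex cover of size 4 (every listed pair touches it), so no matching can be larger.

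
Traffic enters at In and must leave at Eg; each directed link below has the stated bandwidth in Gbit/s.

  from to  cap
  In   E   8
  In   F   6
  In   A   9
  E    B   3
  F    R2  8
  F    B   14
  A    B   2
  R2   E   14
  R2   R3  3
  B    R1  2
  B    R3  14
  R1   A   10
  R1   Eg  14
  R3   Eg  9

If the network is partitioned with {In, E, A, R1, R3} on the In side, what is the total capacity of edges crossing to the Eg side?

34

Edges leaving {In, E, A, R1, R3}: In→F (6), E→B (3), A→B (2), R1→Eg (14), R3→Eg (9).
Cut capacity = 6 + 3 + 2 + 14 + 9 = 34.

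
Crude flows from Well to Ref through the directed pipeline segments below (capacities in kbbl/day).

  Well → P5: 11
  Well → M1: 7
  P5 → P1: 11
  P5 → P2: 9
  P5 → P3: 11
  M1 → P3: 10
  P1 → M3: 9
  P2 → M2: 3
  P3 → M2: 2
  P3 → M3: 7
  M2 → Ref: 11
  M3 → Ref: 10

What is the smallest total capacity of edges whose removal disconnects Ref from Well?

Augment Well→P5→P1→M3→Ref: bottleneck 9, flow now 9.
Augment Well→P5→P2→M2→Ref: bottleneck 2, flow now 11.
Augment Well→M1→P3→M2→Ref: bottleneck 2, flow now 13.
Augment Well→M1→P3→M3→Ref: bottleneck 1, flow now 14.
Augment Well→M1→P3→M3→P1→P5→P2→M2→Ref: bottleneck 1, flow now 15. (uses reverse residual edge)
No augmenting path remains; maximum flow = 15.
By max-flow min-cut, the minimum cut capacity equals the max flow.
In the residual graph, reachable from Well: {Well, P5, M1, P1, P2, P3, M3}.
Min-cut edges: P2→M2 (3), P3→M2 (2), M3→Ref (10); capacity 3 + 2 + 10 = 15.

15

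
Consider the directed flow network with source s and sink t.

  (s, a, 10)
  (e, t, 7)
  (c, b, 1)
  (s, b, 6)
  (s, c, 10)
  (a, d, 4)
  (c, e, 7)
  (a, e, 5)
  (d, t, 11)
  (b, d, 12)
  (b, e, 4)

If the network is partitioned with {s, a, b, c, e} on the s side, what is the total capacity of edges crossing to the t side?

23

Edges leaving {s, a, b, c, e}: a→d (4), b→d (12), e→t (7).
Cut capacity = 4 + 12 + 7 = 23.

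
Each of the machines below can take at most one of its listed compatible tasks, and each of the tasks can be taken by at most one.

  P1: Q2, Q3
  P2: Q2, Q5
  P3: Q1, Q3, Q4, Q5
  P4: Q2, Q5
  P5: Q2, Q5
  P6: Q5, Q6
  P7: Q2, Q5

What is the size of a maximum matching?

Unit-capacity flow: source→left, listed edges, right→sink; max matching = max flow.
Augmenting path P1→Q2 (+1); matched 1.
Augmenting path P2→Q5 (+1); matched 2.
Augmenting path P3→Q1 (+1); matched 3.
Augmenting path P6→Q6 (+1); matched 4.
Augmenting path P4→Q2→P1→Q3 (+1); matched 5.
No augmenting path remains; maximum matching = 5.
König certificate: {P1, P3, P6, Q2, Q5} is a vertex cover of size 5 (every listed pair touches it), so no matching can be larger.

5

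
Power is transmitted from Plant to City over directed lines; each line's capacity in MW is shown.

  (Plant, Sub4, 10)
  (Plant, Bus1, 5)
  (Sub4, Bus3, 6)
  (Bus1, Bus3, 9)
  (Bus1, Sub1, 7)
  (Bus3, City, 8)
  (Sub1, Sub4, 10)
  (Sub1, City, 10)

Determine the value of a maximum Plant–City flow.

11

Augment Plant→Sub4→Bus3→City: bottleneck 6, flow now 6.
Augment Plant→Bus1→Bus3→City: bottleneck 2, flow now 8.
Augment Plant→Bus1→Sub1→City: bottleneck 3, flow now 11.
No augmenting path remains; maximum flow = 11.
In the residual graph, reachable from Plant: {Plant, Sub4}.
Min-cut edges: Plant→Bus1 (5), Sub4→Bus3 (6); capacity 5 + 6 = 11.
This cut is saturated, so no flow can exceed 11.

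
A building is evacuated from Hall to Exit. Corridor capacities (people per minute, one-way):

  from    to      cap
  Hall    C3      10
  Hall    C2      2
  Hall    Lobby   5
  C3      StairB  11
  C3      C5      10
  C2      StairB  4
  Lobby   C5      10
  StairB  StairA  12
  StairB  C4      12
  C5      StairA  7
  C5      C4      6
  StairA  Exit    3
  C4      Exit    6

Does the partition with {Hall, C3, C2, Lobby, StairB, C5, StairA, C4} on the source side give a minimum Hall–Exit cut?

Yes — it is a minimum cut (capacity 9).

Given cut capacity: 3 + 6 = 9.
Augment Hall→C3→StairB→StairA→Exit: bottleneck 3, flow now 3.
Augment Hall→C3→StairB→C4→Exit: bottleneck 6, flow now 9.
No augmenting path remains; maximum flow = 9.
Cut capacity 9 equals the max flow, so it is a minimum cut.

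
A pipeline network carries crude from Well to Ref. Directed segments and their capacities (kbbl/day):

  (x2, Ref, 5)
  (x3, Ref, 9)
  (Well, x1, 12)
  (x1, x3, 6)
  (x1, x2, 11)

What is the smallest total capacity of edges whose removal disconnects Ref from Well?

11

Augment Well→x1→x2→Ref: bottleneck 5, flow now 5.
Augment Well→x1→x3→Ref: bottleneck 6, flow now 11.
No augmenting path remains; maximum flow = 11.
By max-flow min-cut, the minimum cut capacity equals the max flow.
In the residual graph, reachable from Well: {Well, x1, x2}.
Min-cut edges: x1→x3 (6), x2→Ref (5); capacity 6 + 5 = 11.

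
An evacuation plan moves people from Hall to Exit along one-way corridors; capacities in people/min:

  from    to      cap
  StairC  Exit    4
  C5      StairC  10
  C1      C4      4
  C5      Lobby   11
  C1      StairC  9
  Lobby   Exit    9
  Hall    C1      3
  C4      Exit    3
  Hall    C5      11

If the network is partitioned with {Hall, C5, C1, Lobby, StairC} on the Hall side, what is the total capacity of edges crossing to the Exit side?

17

Edges leaving {Hall, C5, C1, Lobby, StairC}: C1→C4 (4), Lobby→Exit (9), StairC→Exit (4).
Cut capacity = 4 + 9 + 4 = 17.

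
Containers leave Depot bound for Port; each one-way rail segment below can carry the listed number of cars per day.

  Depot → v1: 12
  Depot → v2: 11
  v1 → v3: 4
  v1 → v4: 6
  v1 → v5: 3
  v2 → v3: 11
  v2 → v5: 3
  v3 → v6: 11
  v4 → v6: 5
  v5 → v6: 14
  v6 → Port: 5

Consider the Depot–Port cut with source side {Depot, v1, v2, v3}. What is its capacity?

Edges leaving {Depot, v1, v2, v3}: v1→v4 (6), v1→v5 (3), v2→v5 (3), v3→v6 (11).
Cut capacity = 6 + 3 + 3 + 11 = 23.

23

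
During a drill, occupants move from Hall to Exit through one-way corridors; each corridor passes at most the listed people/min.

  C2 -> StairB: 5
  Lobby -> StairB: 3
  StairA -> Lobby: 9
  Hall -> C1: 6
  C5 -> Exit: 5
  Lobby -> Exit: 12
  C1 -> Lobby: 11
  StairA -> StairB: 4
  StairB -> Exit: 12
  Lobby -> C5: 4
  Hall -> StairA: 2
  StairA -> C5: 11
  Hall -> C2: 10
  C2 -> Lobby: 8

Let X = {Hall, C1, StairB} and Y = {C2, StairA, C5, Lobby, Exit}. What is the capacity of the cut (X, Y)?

35

Edges leaving {Hall, C1, StairB}: Hall→C2 (10), Hall→StairA (2), C1→Lobby (11), StairB→Exit (12).
Cut capacity = 10 + 2 + 11 + 12 = 35.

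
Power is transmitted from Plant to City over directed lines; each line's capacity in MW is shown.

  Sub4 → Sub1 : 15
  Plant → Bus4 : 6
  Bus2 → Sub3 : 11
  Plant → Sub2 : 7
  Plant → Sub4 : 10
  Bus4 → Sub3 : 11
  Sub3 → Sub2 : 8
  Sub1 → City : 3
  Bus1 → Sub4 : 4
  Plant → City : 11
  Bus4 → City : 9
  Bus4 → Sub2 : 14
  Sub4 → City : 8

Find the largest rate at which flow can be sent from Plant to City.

Augment Plant→City: bottleneck 11, flow now 11.
Augment Plant→Sub4→City: bottleneck 8, flow now 19.
Augment Plant→Bus4→City: bottleneck 6, flow now 25.
Augment Plant→Sub4→Sub1→City: bottleneck 2, flow now 27.
No augmenting path remains; maximum flow = 27.
In the residual graph, reachable from Plant: {Plant, Sub2}.
Min-cut edges: Plant→Sub4 (10), Plant→Bus4 (6), Plant→City (11); capacity 10 + 6 + 11 = 27.
This cut is saturated, so no flow can exceed 27.

27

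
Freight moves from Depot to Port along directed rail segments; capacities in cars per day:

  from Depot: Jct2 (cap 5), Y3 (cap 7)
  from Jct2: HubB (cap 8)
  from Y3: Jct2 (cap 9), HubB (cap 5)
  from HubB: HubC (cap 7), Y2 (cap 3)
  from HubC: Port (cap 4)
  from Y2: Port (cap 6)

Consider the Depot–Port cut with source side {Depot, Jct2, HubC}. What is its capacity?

19

Edges leaving {Depot, Jct2, HubC}: Depot→Y3 (7), Jct2→HubB (8), HubC→Port (4).
Cut capacity = 7 + 8 + 4 = 19.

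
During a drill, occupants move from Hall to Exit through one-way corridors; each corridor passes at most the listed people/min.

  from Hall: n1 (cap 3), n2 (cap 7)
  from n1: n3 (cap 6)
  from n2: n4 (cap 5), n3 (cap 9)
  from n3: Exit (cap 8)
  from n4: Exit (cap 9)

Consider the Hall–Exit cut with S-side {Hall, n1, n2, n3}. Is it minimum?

No — its capacity is 13, but the minimum cut has capacity 10.

Given cut capacity: 5 + 8 = 13.
Augment Hall→n1→n3→Exit: bottleneck 3, flow now 3.
Augment Hall→n2→n3→Exit: bottleneck 5, flow now 8.
Augment Hall→n2→n4→Exit: bottleneck 2, flow now 10.
No augmenting path remains; maximum flow = 10.
In the residual graph, reachable from Hall: {Hall}.
Min-cut edges: Hall→n1 (3), Hall→n2 (7); capacity 3 + 7 = 10.
Cut capacity 13 exceeds the max flow 10, so it is not minimum.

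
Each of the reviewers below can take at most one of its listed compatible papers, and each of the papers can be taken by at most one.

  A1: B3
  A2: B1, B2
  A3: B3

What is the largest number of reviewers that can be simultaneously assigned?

Unit-capacity flow: source→left, listed edges, right→sink; max matching = max flow.
Augmenting path A1→B3 (+1); matched 1.
Augmenting path A2→B1 (+1); matched 2.
No augmenting path remains; maximum matching = 2.
König certificate: {A2, B3} is a vertex cover of size 2 (every listed pair touches it), so no matching can be larger.

2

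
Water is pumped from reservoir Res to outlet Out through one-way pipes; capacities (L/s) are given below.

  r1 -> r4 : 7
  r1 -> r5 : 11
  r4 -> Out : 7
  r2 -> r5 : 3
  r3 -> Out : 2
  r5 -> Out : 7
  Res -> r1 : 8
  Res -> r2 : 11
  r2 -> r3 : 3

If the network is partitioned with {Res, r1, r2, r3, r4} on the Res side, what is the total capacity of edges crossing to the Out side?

Edges leaving {Res, r1, r2, r3, r4}: r1→r5 (11), r2→r5 (3), r3→Out (2), r4→Out (7).
Cut capacity = 11 + 3 + 2 + 7 = 23.

23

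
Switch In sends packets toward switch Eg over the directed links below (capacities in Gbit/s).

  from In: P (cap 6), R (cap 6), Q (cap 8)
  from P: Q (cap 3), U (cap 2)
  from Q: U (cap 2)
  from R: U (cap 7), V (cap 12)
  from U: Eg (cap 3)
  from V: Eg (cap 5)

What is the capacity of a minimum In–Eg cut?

8

Augment In→P→U→Eg: bottleneck 2, flow now 2.
Augment In→Q→U→Eg: bottleneck 1, flow now 3.
Augment In→R→V→Eg: bottleneck 5, flow now 8.
No augmenting path remains; maximum flow = 8.
By max-flow min-cut, the minimum cut capacity equals the max flow.
In the residual graph, reachable from In: {In, P, Q, R, U, V}.
Min-cut edges: U→Eg (3), V→Eg (5); capacity 3 + 5 = 8.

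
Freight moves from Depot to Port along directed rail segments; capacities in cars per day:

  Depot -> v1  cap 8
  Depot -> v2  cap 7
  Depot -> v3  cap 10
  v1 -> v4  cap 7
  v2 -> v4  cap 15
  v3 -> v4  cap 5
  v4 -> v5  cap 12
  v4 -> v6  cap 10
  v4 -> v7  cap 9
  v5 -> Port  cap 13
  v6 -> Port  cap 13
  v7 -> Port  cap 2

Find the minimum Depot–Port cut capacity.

19

Augment Depot→v1→v4→v5→Port: bottleneck 7, flow now 7.
Augment Depot→v2→v4→v5→Port: bottleneck 5, flow now 12.
Augment Depot→v2→v4→v6→Port: bottleneck 2, flow now 14.
Augment Depot→v3→v4→v6→Port: bottleneck 5, flow now 19.
No augmenting path remains; maximum flow = 19.
By max-flow min-cut, the minimum cut capacity equals the max flow.
In the residual graph, reachable from Depot: {Depot, v1, v3}.
Min-cut edges: Depot→v2 (7), v1→v4 (7), v3→v4 (5); capacity 7 + 7 + 5 = 19.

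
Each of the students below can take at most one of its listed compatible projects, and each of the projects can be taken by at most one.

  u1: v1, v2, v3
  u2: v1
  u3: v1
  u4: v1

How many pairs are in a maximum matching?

2

Unit-capacity flow: source→left, listed edges, right→sink; max matching = max flow.
Augmenting path u1→v1 (+1); matched 1.
Augmenting path u2→v1→u1→v2 (+1); matched 2.
No augmenting path remains; maximum matching = 2.
König certificate: {u1, v1} is a vertex cover of size 2 (every listed pair touches it), so no matching can be larger.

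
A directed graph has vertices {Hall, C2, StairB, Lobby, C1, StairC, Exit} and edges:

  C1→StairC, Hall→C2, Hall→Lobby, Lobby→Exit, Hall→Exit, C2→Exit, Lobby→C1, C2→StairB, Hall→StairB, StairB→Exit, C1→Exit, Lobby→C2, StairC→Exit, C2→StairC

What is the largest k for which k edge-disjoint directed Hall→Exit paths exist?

4

Assign every edge capacity 1; by Menger, the answer equals the max flow.
Path Hall→Exit (+1); total 1.
Path Hall→C2→Exit (+1); total 2.
Path Hall→StairB→Exit (+1); total 3.
Path Hall→Lobby→Exit (+1); total 4.
No residual Hall→Exit path; max flow = 4.
Certifying cut of size 4: {Hall→C2, Hall→Exit, Hall→Lobby, Hall→StairB}.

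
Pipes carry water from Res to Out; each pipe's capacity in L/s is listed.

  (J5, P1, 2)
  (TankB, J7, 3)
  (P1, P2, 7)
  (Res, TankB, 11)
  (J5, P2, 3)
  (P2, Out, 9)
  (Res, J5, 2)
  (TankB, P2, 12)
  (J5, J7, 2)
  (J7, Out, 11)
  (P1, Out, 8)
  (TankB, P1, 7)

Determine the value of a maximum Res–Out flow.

Augment Res→TankB→P1→Out: bottleneck 7, flow now 7.
Augment Res→TankB→P2→Out: bottleneck 4, flow now 11.
Augment Res→J5→P1→Out: bottleneck 1, flow now 12.
Augment Res→J5→P2→Out: bottleneck 1, flow now 13.
No augmenting path remains; maximum flow = 13.
In the residual graph, reachable from Res: {Res}.
Min-cut edges: Res→TankB (11), Res→J5 (2); capacity 11 + 2 = 13.
This cut is saturated, so no flow can exceed 13.

13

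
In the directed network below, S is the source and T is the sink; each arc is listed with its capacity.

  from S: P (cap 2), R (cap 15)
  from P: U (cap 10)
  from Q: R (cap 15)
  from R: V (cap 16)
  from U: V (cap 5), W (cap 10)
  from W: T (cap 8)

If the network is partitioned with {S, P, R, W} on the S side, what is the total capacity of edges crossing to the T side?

34

Edges leaving {S, P, R, W}: P→U (10), R→V (16), W→T (8).
Cut capacity = 10 + 16 + 8 = 34.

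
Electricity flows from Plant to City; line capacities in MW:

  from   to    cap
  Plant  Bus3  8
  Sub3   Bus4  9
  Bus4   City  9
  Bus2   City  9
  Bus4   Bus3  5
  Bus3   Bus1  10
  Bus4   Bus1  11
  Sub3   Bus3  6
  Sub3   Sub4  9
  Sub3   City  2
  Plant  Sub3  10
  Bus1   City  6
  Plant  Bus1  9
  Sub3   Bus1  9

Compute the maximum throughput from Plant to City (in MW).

16

Augment Plant→Sub3→City: bottleneck 2, flow now 2.
Augment Plant→Bus1→City: bottleneck 6, flow now 8.
Augment Plant→Sub3→Bus4→City: bottleneck 8, flow now 16.
No augmenting path remains; maximum flow = 16.
In the residual graph, reachable from Plant: {Plant, Bus3, Bus1}.
Min-cut edges: Plant→Sub3 (10), Bus1→City (6); capacity 10 + 6 = 16.
This cut is saturated, so no flow can exceed 16.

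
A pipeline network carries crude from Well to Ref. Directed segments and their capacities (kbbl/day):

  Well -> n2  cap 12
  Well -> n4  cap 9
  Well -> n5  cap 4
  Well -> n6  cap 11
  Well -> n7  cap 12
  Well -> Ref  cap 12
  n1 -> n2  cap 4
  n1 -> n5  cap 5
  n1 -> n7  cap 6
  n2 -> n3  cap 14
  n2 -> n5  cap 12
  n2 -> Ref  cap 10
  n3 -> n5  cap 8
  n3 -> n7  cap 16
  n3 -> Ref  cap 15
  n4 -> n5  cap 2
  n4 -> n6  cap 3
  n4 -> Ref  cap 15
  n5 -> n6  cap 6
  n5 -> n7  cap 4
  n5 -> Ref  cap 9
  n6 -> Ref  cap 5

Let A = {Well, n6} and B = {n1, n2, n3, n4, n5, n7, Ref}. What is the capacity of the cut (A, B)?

54

Edges leaving {Well, n6}: Well→n2 (12), Well→n4 (9), Well→n5 (4), Well→n7 (12), Well→Ref (12), n6→Ref (5).
Cut capacity = 12 + 9 + 4 + 12 + 12 + 5 = 54.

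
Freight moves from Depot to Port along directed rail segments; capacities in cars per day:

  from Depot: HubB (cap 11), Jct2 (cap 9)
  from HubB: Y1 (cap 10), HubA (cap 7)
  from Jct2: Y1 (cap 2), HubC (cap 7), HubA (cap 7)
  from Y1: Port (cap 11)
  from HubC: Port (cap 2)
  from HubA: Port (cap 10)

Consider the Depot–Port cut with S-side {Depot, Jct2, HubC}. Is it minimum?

No — its capacity is 22, but the minimum cut has capacity 20.

Given cut capacity: 11 + 2 + 7 + 2 = 22.
Augment Depot→HubB→Y1→Port: bottleneck 10, flow now 10.
Augment Depot→HubB→HubA→Port: bottleneck 1, flow now 11.
Augment Depot→Jct2→Y1→Port: bottleneck 1, flow now 12.
Augment Depot→Jct2→HubC→Port: bottleneck 2, flow now 14.
Augment Depot→Jct2→HubA→Port: bottleneck 6, flow now 20.
No augmenting path remains; maximum flow = 20.
In the residual graph, reachable from Depot: {Depot}.
Min-cut edges: Depot→HubB (11), Depot→Jct2 (9); capacity 11 + 9 = 20.
Cut capacity 22 exceeds the max flow 20, so it is not minimum.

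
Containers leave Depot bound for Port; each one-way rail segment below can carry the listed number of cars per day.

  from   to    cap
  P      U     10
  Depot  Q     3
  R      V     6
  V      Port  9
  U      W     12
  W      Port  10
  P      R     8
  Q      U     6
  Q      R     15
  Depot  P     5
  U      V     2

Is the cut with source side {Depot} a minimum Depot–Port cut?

Given cut capacity: 5 + 3 = 8.
Augment Depot→P→R→V→Port: bottleneck 5, flow now 5.
Augment Depot→Q→R→V→Port: bottleneck 1, flow now 6.
Augment Depot→Q→U→V→Port: bottleneck 2, flow now 8.
No augmenting path remains; maximum flow = 8.
Cut capacity 8 equals the max flow, so it is a minimum cut.

Yes — it is a minimum cut (capacity 8).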